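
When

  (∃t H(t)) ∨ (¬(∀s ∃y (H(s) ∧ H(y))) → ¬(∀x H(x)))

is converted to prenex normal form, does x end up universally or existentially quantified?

First replace A → B with ¬A ∨ B.
  (∃t H(t)) ∨ ¬¬(∀s ∃y (H(s) ∧ H(y))) ∨ ¬(∀x H(x))
Push ¬ through the quantifiers and connectives to reach negation normal form:
  (∃t H(t)) ∨ (∀s ∃y (H(s) ∧ H(y))) ∨ (∃x ¬H(x))
Extract every quantifier outward, since the variables are now distinct and don't occur free across branches:
  ∃t ∀s ∃y ∃x (H(t) ∨ H(s) ∧ H(y) ∨ ¬H(x))
The quantifier ∀x sits under an odd number of negations (counting the antecedent side of each →), so it flips to ∃x.

existential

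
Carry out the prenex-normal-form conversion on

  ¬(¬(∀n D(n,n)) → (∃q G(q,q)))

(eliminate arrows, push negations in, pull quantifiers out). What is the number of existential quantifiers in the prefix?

First replace A → B with ¬A ∨ B.
  ¬(¬¬(∀n D(n,n)) ∨ (∃q G(q,q)))
Drive negations inward (¬∀x A ≡ ∃x ¬A, ¬∃x A ≡ ∀x ¬A, De Morgan for ∧/∨):
  (∃n ¬D(n,n)) ∧ (∀q ¬G(q,q))
Finally move all quantifiers to the prefix:
  ∃n ∀q (¬D(n,n) ∧ ¬G(q,q))
The prefix is ∃n ∀q: 1 universal, 1 existential.

1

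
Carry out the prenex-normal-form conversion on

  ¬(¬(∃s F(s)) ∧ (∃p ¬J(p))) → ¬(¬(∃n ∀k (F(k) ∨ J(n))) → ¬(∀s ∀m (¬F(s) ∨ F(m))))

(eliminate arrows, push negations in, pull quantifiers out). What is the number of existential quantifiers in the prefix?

2

Eliminate → and ↔ using ¬ and ∨.
  ¬¬(¬(∃s F(s)) ∧ (∃p ¬J(p))) ∨ ¬(¬¬(∃n ∀k (F(k) ∨ J(n))) ∨ ¬(∀s ∀m (¬F(s) ∨ F(m))))
Move each ¬ inward, flipping quantifiers it crosses:
  (∀s ¬F(s)) ∧ (∃p ¬J(p)) ∨ (∀n ∃k (¬F(k) ∧ ¬J(n))) ∧ (∀s ∀m (¬F(s) ∨ F(m)))
Rename bound variables to avoid capture: s↦q.
  (∀s ¬F(s)) ∧ (∃p ¬J(p)) ∨ (∀n ∃k (¬F(k) ∧ ¬J(n))) ∧ (∀q ∀m (¬F(q) ∨ F(m)))
Finally move all quantifiers to the prefix:
  ∀s ∃p ∀n ∃k ∀q ∀m (¬F(s) ∧ ¬J(p) ∨ ¬F(k) ∧ ¬J(n) ∧ (¬F(q) ∨ F(m)))
The prefix is ∀s ∃p ∀n ∃k ∀q ∀m: 4 universal, 2 existential.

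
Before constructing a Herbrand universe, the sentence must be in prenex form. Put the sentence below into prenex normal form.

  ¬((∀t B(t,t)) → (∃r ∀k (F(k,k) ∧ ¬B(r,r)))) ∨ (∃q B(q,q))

∀t ∀r ∃k ∃q (B(t,t) ∧ (¬F(k,k) ∨ B(r,r)) ∨ B(q,q))

First replace A → B with ¬A ∨ B.
  ¬(¬(∀t B(t,t)) ∨ (∃r ∀k (F(k,k) ∧ ¬B(r,r)))) ∨ (∃q B(q,q))
Drive negations inward (¬∀x A ≡ ∃x ¬A, ¬∃x A ≡ ∀x ¬A, De Morgan for ∧/∨):
  (∀t B(t,t)) ∧ (∀r ∃k (¬F(k,k) ∨ B(r,r))) ∨ (∃q B(q,q))
All bound variables are already distinct, so no renaming is needed.
Extract every quantifier outward, since the variables are now distinct and don't occur free across branches:
  ∀t ∀r ∃k ∃q (B(t,t) ∧ (¬F(k,k) ∨ B(r,r)) ∨ B(q,q))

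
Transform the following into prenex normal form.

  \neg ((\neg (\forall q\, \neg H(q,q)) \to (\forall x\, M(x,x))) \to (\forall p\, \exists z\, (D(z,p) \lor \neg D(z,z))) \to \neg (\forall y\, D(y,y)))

\forall q\, \forall x\, \forall p\, \exists z\, \forall y\, ((\neg H(q,q) \lor M(x,x)) \land (D(z,p) \lor \neg D(z,z)) \land D(y,y))

Eliminate → and ↔ using ¬ and ∨.
  \neg (\neg (\neg \neg (\forall q\, \neg H(q,q)) \lor (\forall x\, M(x,x))) \lor \neg (\forall p\, \exists z\, (D(z,p) \lor \neg D(z,z))) \lor \neg (\forall y\, D(y,y)))
Move each ¬ inward, flipping quantifiers it crosses:
  ((\forall q\, \neg H(q,q)) \lor (\forall x\, M(x,x))) \land (\forall p\, \exists z\, (D(z,p) \lor \neg D(z,z))) \land (\forall y\, D(y,y))
All bound variables are already distinct, so no renaming is needed.
Pull the quantifiers to the front (each side's bound variable is not free in the other side):
  \forall q\, \forall x\, \forall p\, \exists z\, \forall y\, ((\neg H(q,q) \lor M(x,x)) \land (D(z,p) \lor \neg D(z,z)) \land D(y,y))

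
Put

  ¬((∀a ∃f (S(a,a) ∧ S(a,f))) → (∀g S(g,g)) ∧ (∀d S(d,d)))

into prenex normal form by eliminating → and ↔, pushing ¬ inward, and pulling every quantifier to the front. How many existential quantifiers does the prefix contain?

Eliminate → and ↔ using ¬ and ∨.
  ¬(¬(∀a ∃f (S(a,a) ∧ S(a,f))) ∨ (∀g S(g,g)) ∧ (∀d S(d,d)))
Push ¬ through the quantifiers and connectives to reach negation normal form:
  (∀a ∃f (S(a,a) ∧ S(a,f))) ∧ ((∃g ¬S(g,g)) ∨ (∃d ¬S(d,d)))
Pull the quantifiers to the front (each side's bound variable is not free in the other side):
  ∀a ∃f ∃g ∃d (S(a,a) ∧ S(a,f) ∧ (¬S(g,g) ∨ ¬S(d,d)))
The prefix is ∀a ∃f ∃g ∃d: 1 universal, 3 existential.

3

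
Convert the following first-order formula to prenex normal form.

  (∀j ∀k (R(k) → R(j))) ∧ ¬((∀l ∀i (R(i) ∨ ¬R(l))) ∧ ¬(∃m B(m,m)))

∀j ∀k ∃l ∃i ∃m ((¬R(k) ∨ R(j)) ∧ (¬R(i) ∧ R(l) ∨ B(m,m)))

Eliminate → and ↔ using ¬ and ∨.
  (∀j ∀k (¬R(k) ∨ R(j))) ∧ ¬((∀l ∀i (R(i) ∨ ¬R(l))) ∧ ¬(∃m B(m,m)))
Push ¬ through the quantifiers and connectives to reach negation normal form:
  (∀j ∀k (¬R(k) ∨ R(j))) ∧ ((∃l ∃i (¬R(i) ∧ R(l))) ∨ (∃m B(m,m)))
Finally move all quantifiers to the prefix:
  ∀j ∀k ∃l ∃i ∃m ((¬R(k) ∨ R(j)) ∧ (¬R(i) ∧ R(l) ∨ B(m,m)))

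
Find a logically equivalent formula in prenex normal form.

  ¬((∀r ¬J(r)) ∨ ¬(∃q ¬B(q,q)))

∃r ∃q (J(r) ∧ ¬B(q,q))

Push ¬ through the quantifiers and connectives to reach negation normal form:
  (∃r J(r)) ∧ (∃q ¬B(q,q))
All bound variables are already distinct, so no renaming is needed.
Extract every quantifier outward, since the variables are now distinct and don't occur free across branches:
  ∃r ∃q (J(r) ∧ ¬B(q,q))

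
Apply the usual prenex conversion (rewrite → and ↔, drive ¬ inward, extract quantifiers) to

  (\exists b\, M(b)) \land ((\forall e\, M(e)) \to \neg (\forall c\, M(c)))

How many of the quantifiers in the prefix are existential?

3

Rewrite implications/biconditionals: A → B as ¬A ∨ B.
  (\exists b\, M(b)) \land (\neg (\forall e\, M(e)) \lor \neg (\forall c\, M(c)))
Push ¬ through the quantifiers and connectives to reach negation normal form:
  (\exists b\, M(b)) \land ((\exists e\, \neg M(e)) \lor (\exists c\, \neg M(c)))
Extract every quantifier outward, since the variables are now distinct and don't occur free across branches:
  \exists b\, \exists e\, \exists c\, (M(b) \land (\neg M(e) \lor \neg M(c)))
The prefix is \exists b \exists e \exists c: 0 universal, 3 existential.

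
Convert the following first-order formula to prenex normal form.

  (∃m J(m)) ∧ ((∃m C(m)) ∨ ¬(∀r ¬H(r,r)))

Drive negations inward (¬∀x A ≡ ∃x ¬A, ¬∃x A ≡ ∀x ¬A, De Morgan for ∧/∨):
  (∃m J(m)) ∧ ((∃m C(m)) ∨ (∃r H(r,r)))
Give each quantifier a distinct variable: m↦u1.
  (∃m J(m)) ∧ ((∃u1 C(u1)) ∨ (∃r H(r,r)))
Extract every quantifier outward, since the variables are now distinct and don't occur free across branches:
  ∃m ∃u1 ∃r (J(m) ∧ (C(u1) ∨ H(r,r)))

∃m ∃u1 ∃r (J(m) ∧ (C(u1) ∨ H(r,r)))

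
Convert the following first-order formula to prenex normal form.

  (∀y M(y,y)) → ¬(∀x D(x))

∃y ∃x (¬M(y,y) ∨ ¬D(x))

First replace A → B with ¬A ∨ B.
  ¬(∀y M(y,y)) ∨ ¬(∀x D(x))
Push ¬ through the quantifiers and connectives to reach negation normal form:
  (∃y ¬M(y,y)) ∨ (∃x ¬D(x))
Extract every quantifier outward, since the variables are now distinct and don't occur free across branches:
  ∃y ∃x (¬M(y,y) ∨ ¬D(x))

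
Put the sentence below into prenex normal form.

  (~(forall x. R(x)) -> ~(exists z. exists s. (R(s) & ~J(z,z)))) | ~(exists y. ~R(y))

Rewrite implications/biconditionals: A → B as ¬A ∨ B.
  ~~(forall x. R(x)) | ~(exists z. exists s. (R(s) & ~J(z,z))) | ~(exists y. ~R(y))
Drive negations inward (¬∀x A ≡ ∃x ¬A, ¬∃x A ≡ ∀x ¬A, De Morgan for ∧/∨):
  (forall x. R(x)) | (forall z. forall s. (~R(s) | J(z,z))) | (forall y. R(y))
All bound variables are already distinct, so no renaming is needed.
Pull the quantifiers to the front (each side's bound variable is not free in the other side):
  forall x. forall z. forall s. forall y. (R(x) | ~R(s) | J(z,z) | R(y))

forall x. forall z. forall s. forall y. (R(x) | ~R(s) | J(z,z) | R(y))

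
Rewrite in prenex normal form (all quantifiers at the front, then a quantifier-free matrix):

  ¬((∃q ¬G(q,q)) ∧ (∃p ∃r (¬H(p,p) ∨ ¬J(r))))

∀q ∀p ∀r (G(q,q) ∨ H(p,p) ∧ J(r))

Move each ¬ inward, flipping quantifiers it crosses:
  (∀q G(q,q)) ∨ (∀p ∀r (H(p,p) ∧ J(r)))
All bound variables are already distinct, so no renaming is needed.
Extract every quantifier outward, since the variables are now distinct and don't occur free across branches:
  ∀q ∀p ∀r (G(q,q) ∨ H(p,p) ∧ J(r))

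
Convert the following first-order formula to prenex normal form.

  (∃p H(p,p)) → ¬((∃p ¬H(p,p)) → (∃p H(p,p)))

Eliminate → and ↔ using ¬ and ∨.
  ¬(∃p H(p,p)) ∨ ¬(¬(∃p ¬H(p,p)) ∨ (∃p H(p,p)))
Push ¬ through the quantifiers and connectives to reach negation normal form:
  (∀p ¬H(p,p)) ∨ (∃p ¬H(p,p)) ∧ (∀p ¬H(p,p))
Rename bound variables to avoid capture: p↦r, p↦c.
  (∀p ¬H(p,p)) ∨ (∃r ¬H(r,r)) ∧ (∀c ¬H(c,c))
Finally move all quantifiers to the prefix:
  ∀p ∃r ∀c (¬H(p,p) ∨ ¬H(r,r) ∧ ¬H(c,c))

∀p ∃r ∀c (¬H(p,p) ∨ ¬H(r,r) ∧ ¬H(c,c))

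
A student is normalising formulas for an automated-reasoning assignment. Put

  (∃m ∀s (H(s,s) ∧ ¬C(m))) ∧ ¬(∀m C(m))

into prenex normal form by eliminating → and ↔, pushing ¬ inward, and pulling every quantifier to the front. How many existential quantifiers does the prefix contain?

Push ¬ through the quantifiers and connectives to reach negation normal form:
  (∃m ∀s (H(s,s) ∧ ¬C(m))) ∧ (∃m ¬C(m))
Standardize variables apart so no two quantifiers bind the same name: m↦v.
  (∃m ∀s (H(s,s) ∧ ¬C(m))) ∧ (∃v ¬C(v))
Finally move all quantifiers to the prefix:
  ∃m ∀s ∃v (H(s,s) ∧ ¬C(m) ∧ ¬C(v))
The prefix is ∃m ∀s ∃v: 1 universal, 2 existential.

2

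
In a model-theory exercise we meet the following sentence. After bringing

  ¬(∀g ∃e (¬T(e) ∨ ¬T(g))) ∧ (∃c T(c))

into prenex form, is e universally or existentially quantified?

universal

Push ¬ through the quantifiers and connectives to reach negation normal form:
  (∃g ∀e (T(e) ∧ T(g))) ∧ (∃c T(c))
Pull the quantifiers to the front (each side's bound variable is not free in the other side):
  ∃g ∀e ∃c (T(e) ∧ T(g) ∧ T(c))
The quantifier ∃e sits under an odd number of negations, so it flips to ∀e.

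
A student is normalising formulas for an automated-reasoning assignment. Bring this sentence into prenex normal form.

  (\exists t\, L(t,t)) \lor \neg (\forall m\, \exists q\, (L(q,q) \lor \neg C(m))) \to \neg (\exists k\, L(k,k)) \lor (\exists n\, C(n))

\forall t\, \forall m\, \exists q\, \forall k\, \exists n\, (\neg L(t,t) \land (L(q,q) \lor \neg C(m)) \lor \neg L(k,k) \lor C(n))

First replace A → B with ¬A ∨ B.
  \neg ((\exists t\, L(t,t)) \lor \neg (\forall m\, \exists q\, (L(q,q) \lor \neg C(m)))) \lor \neg (\exists k\, L(k,k)) \lor (\exists n\, C(n))
Drive negations inward (¬∀x A ≡ ∃x ¬A, ¬∃x A ≡ ∀x ¬A, De Morgan for ∧/∨):
  (\forall t\, \neg L(t,t)) \land (\forall m\, \exists q\, (L(q,q) \lor \neg C(m))) \lor (\forall k\, \neg L(k,k)) \lor (\exists n\, C(n))
Pull the quantifiers to the front (each side's bound variable is not free in the other side):
  \forall t\, \forall m\, \exists q\, \forall k\, \exists n\, (\neg L(t,t) \land (L(q,q) \lor \neg C(m)) \lor \neg L(k,k) \lor C(n))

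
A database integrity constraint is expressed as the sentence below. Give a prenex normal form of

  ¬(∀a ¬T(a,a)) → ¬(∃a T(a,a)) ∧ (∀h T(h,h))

Eliminate → and ↔ using ¬ and ∨.
  ¬¬(∀a ¬T(a,a)) ∨ ¬(∃a T(a,a)) ∧ (∀h T(h,h))
Push ¬ through the quantifiers and connectives to reach negation normal form:
  (∀a ¬T(a,a)) ∨ (∀a ¬T(a,a)) ∧ (∀h T(h,h))
Standardize variables apart so no two quantifiers bind the same name: a↦z.
  (∀a ¬T(a,a)) ∨ (∀z ¬T(z,z)) ∧ (∀h T(h,h))
Pull the quantifiers to the front (each side's bound variable is not free in the other side):
  ∀a ∀z ∀h (¬T(a,a) ∨ ¬T(z,z) ∧ T(h,h))

∀a ∀z ∀h (¬T(a,a) ∨ ¬T(z,z) ∧ T(h,h))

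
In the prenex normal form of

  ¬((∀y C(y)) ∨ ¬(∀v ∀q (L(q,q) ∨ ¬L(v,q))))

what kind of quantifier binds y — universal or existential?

Drive negations inward (¬∀x A ≡ ∃x ¬A, ¬∃x A ≡ ∀x ¬A, De Morgan for ∧/∨):
  (∃y ¬C(y)) ∧ (∀v ∀q (L(q,q) ∨ ¬L(v,q)))
All bound variables are already distinct, so no renaming is needed.
Finally move all quantifiers to the prefix:
  ∃y ∀v ∀q (¬C(y) ∧ (L(q,q) ∨ ¬L(v,q)))
The quantifier ∀y sits under an odd number of negations, so it flips to ∃y.

existential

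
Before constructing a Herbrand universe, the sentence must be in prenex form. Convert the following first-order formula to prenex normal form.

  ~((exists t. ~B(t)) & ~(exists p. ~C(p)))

forall t. exists p. (B(t) | ~C(p))

Drive negations inward (¬∀x A ≡ ∃x ¬A, ¬∃x A ≡ ∀x ¬A, De Morgan for ∧/∨):
  (forall t. B(t)) | (exists p. ~C(p))
Pull the quantifiers to the front (each side's bound variable is not free in the other side):
  forall t. exists p. (B(t) | ~C(p))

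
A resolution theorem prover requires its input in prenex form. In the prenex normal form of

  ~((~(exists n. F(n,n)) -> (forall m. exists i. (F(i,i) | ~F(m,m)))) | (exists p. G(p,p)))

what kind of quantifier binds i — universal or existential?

Eliminate → and ↔ using ¬ and ∨.
  ~(~~(exists n. F(n,n)) | (forall m. exists i. (F(i,i) | ~F(m,m))) | (exists p. G(p,p)))
Drive negations inward (¬∀x A ≡ ∃x ¬A, ¬∃x A ≡ ∀x ¬A, De Morgan for ∧/∨):
  (forall n. ~F(n,n)) & (exists m. forall i. (~F(i,i) & F(m,m))) & (forall p. ~G(p,p))
Pull the quantifiers to the front (each side's bound variable is not free in the other side):
  forall n. exists m. forall i. forall p. (~F(n,n) & ~F(i,i) & F(m,m) & ~G(p,p))
The quantifier exists i sits under an odd number of negations (counting the antecedent side of each →), so it flips to forall i.

universal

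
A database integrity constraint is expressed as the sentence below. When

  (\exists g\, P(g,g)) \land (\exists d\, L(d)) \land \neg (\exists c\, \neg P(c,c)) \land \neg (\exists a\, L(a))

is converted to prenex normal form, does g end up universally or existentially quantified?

Move each ¬ inward, flipping quantifiers it crosses:
  (\exists g\, P(g,g)) \land (\exists d\, L(d)) \land (\forall c\, P(c,c)) \land (\forall a\, \neg L(a))
Finally move all quantifiers to the prefix:
  \exists g\, \exists d\, \forall c\, \forall a\, (P(g,g) \land L(d) \land P(c,c) \land \neg L(a))
The quantifier \exists g sits under an even number of negations, so it remains existential.

existential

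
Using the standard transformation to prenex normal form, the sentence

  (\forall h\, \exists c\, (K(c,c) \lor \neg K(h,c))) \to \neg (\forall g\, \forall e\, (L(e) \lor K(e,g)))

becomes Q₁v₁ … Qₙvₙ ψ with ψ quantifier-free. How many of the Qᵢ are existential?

3

Rewrite implications/biconditionals: A → B as ¬A ∨ B.
  \neg (\forall h\, \exists c\, (K(c,c) \lor \neg K(h,c))) \lor \neg (\forall g\, \forall e\, (L(e) \lor K(e,g)))
Drive negations inward (¬∀x A ≡ ∃x ¬A, ¬∃x A ≡ ∀x ¬A, De Morgan for ∧/∨):
  (\exists h\, \forall c\, (\neg K(c,c) \land K(h,c))) \lor (\exists g\, \exists e\, (\neg L(e) \land \neg K(e,g)))
All bound variables are already distinct, so no renaming is needed.
Extract every quantifier outward, since the variables are now distinct and don't occur free across branches:
  \exists h\, \forall c\, \exists g\, \exists e\, (\neg K(c,c) \land K(h,c) \lor \neg L(e) \land \neg K(e,g))
The prefix is \exists h \forall c \exists g \exists e: 1 universal, 3 existential.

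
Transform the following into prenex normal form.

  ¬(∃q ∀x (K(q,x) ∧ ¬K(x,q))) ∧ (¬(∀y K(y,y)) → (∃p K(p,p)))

∀q ∃x ∀y ∃p ((¬K(q,x) ∨ K(x,q)) ∧ (K(y,y) ∨ K(p,p)))

Rewrite implications/biconditionals: A → B as ¬A ∨ B.
  ¬(∃q ∀x (K(q,x) ∧ ¬K(x,q))) ∧ (¬¬(∀y K(y,y)) ∨ (∃p K(p,p)))
Push ¬ through the quantifiers and connectives to reach negation normal form:
  (∀q ∃x (¬K(q,x) ∨ K(x,q))) ∧ ((∀y K(y,y)) ∨ (∃p K(p,p)))
Extract every quantifier outward, since the variables are now distinct and don't occur free across branches:
  ∀q ∃x ∀y ∃p ((¬K(q,x) ∨ K(x,q)) ∧ (K(y,y) ∨ K(p,p)))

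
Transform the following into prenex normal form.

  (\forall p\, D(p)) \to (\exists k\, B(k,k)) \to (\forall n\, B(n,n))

\exists p\, \forall k\, \forall n\, (\neg D(p) \lor \neg B(k,k) \lor B(n,n))

Eliminate → and ↔ using ¬ and ∨.
  \neg (\forall p\, D(p)) \lor \neg (\exists k\, B(k,k)) \lor (\forall n\, B(n,n))
Drive negations inward (¬∀x A ≡ ∃x ¬A, ¬∃x A ≡ ∀x ¬A, De Morgan for ∧/∨):
  (\exists p\, \neg D(p)) \lor (\forall k\, \neg B(k,k)) \lor (\forall n\, B(n,n))
All bound variables are already distinct, so no renaming is needed.
Extract every quantifier outward, since the variables are now distinct and don't occur free across branches:
  \exists p\, \forall k\, \forall n\, (\neg D(p) \lor \neg B(k,k) \lor B(n,n))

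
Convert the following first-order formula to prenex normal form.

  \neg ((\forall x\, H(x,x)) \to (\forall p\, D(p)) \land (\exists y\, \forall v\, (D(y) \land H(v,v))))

\forall x\, \exists p\, \forall y\, \exists v\, (H(x,x) \land (\neg D(p) \lor \neg D(y) \lor \neg H(v,v)))

Rewrite implications/biconditionals: A → B as ¬A ∨ B.
  \neg (\neg (\forall x\, H(x,x)) \lor (\forall p\, D(p)) \land (\exists y\, \forall v\, (D(y) \land H(v,v))))
Push ¬ through the quantifiers and connectives to reach negation normal form:
  (\forall x\, H(x,x)) \land ((\exists p\, \neg D(p)) \lor (\forall y\, \exists v\, (\neg D(y) \lor \neg H(v,v))))
All bound variables are already distinct, so no renaming is needed.
Pull the quantifiers to the front (each side's bound variable is not free in the other side):
  \forall x\, \exists p\, \forall y\, \exists v\, (H(x,x) \land (\neg D(p) \lor \neg D(y) \lor \neg H(v,v)))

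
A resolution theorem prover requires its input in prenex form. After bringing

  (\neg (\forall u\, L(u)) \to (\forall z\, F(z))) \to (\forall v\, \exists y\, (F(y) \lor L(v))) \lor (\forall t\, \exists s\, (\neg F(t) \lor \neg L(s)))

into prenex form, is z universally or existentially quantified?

First replace A → B with ¬A ∨ B.
  \neg (\neg \neg (\forall u\, L(u)) \lor (\forall z\, F(z))) \lor (\forall v\, \exists y\, (F(y) \lor L(v))) \lor (\forall t\, \exists s\, (\neg F(t) \lor \neg L(s)))
Drive negations inward (¬∀x A ≡ ∃x ¬A, ¬∃x A ≡ ∀x ¬A, De Morgan for ∧/∨):
  (\exists u\, \neg L(u)) \land (\exists z\, \neg F(z)) \lor (\forall v\, \exists y\, (F(y) \lor L(v))) \lor (\forall t\, \exists s\, (\neg F(t) \lor \neg L(s)))
Pull the quantifiers to the front (each side's bound variable is not free in the other side):
  \exists u\, \exists z\, \forall v\, \exists y\, \forall t\, \exists s\, (\neg L(u) \land \neg F(z) \lor F(y) \lor L(v) \lor \neg F(t) \lor \neg L(s))
The quantifier \forall z sits under an odd number of negations (counting the antecedent side of each →), so it flips to \exists z.

existential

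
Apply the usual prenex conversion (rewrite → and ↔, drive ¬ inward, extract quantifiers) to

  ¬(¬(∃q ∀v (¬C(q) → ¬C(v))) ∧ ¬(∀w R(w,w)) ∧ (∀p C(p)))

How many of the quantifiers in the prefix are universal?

2

Rewrite implications/biconditionals: A → B as ¬A ∨ B.
  ¬(¬(∃q ∀v (¬¬C(q) ∨ ¬C(v))) ∧ ¬(∀w R(w,w)) ∧ (∀p C(p)))
Move each ¬ inward, flipping quantifiers it crosses:
  (∃q ∀v (C(q) ∨ ¬C(v))) ∨ (∀w R(w,w)) ∨ (∃p ¬C(p))
All bound variables are already distinct, so no renaming is needed.
Extract every quantifier outward, since the variables are now distinct and don't occur free across branches:
  ∃q ∀v ∀w ∃p (C(q) ∨ ¬C(v) ∨ R(w,w) ∨ ¬C(p))
The prefix is ∃q ∀v ∀w ∃p: 2 universal, 2 existential.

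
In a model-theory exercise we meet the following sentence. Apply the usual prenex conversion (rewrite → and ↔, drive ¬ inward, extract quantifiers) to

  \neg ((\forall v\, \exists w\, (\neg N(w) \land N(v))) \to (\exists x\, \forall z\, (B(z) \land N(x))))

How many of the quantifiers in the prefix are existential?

Rewrite implications/biconditionals: A → B as ¬A ∨ B.
  \neg (\neg (\forall v\, \exists w\, (\neg N(w) \land N(v))) \lor (\exists x\, \forall z\, (B(z) \land N(x))))
Move each ¬ inward, flipping quantifiers it crosses:
  (\forall v\, \exists w\, (\neg N(w) \land N(v))) \land (\forall x\, \exists z\, (\neg B(z) \lor \neg N(x)))
All bound variables are already distinct, so no renaming is needed.
Pull the quantifiers to the front (each side's bound variable is not free in the other side):
  \forall v\, \exists w\, \forall x\, \exists z\, (\neg N(w) \land N(v) \land (\neg B(z) \lor \neg N(x)))
The prefix is \forall v \exists w \forall x \exists z: 2 universal, 2 existential.

2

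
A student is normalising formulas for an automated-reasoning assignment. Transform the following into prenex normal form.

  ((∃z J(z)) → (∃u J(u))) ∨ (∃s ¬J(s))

First replace A → B with ¬A ∨ B.
  ¬(∃z J(z)) ∨ (∃u J(u)) ∨ (∃s ¬J(s))
Push ¬ through the quantifiers and connectives to reach negation normal form:
  (∀z ¬J(z)) ∨ (∃u J(u)) ∨ (∃s ¬J(s))
All bound variables are already distinct, so no renaming is needed.
Extract every quantifier outward, since the variables are now distinct and don't occur free across branches:
  ∀z ∃u ∃s (¬J(z) ∨ J(u) ∨ ¬J(s))

∀z ∃u ∃s (¬J(z) ∨ J(u) ∨ ¬J(s))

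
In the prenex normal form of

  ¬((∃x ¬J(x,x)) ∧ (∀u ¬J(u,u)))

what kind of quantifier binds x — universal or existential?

Push ¬ through the quantifiers and connectives to reach negation normal form:
  (∀x J(x,x)) ∨ (∃u J(u,u))
All bound variables are already distinct, so no renaming is needed.
Pull the quantifiers to the front (each side's bound variable is not free in the other side):
  ∀x ∃u (J(x,x) ∨ J(u,u))
The quantifier ∃x sits under an odd number of negations, so it flips to ∀x.

universal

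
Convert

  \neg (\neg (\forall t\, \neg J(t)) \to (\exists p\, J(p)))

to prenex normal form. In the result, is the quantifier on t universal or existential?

existential

First replace A → B with ¬A ∨ B.
  \neg (\neg \neg (\forall t\, \neg J(t)) \lor (\exists p\, J(p)))
Drive negations inward (¬∀x A ≡ ∃x ¬A, ¬∃x A ≡ ∀x ¬A, De Morgan for ∧/∨):
  (\exists t\, J(t)) \land (\forall p\, \neg J(p))
All bound variables are already distinct, so no renaming is needed.
Extract every quantifier outward, since the variables are now distinct and don't occur free across branches:
  \exists t\, \forall p\, (J(t) \land \neg J(p))
The quantifier \forall t sits under an odd number of negations (counting the antecedent side of each →), so it flips to \exists t.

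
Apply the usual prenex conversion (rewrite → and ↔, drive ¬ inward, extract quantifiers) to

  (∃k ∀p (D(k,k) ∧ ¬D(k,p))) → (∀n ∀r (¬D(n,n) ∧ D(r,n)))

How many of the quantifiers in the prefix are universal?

3

Eliminate → and ↔ using ¬ and ∨.
  ¬(∃k ∀p (D(k,k) ∧ ¬D(k,p))) ∨ (∀n ∀r (¬D(n,n) ∧ D(r,n)))
Push ¬ through the quantifiers and connectives to reach negation normal form:
  (∀k ∃p (¬D(k,k) ∨ D(k,p))) ∨ (∀n ∀r (¬D(n,n) ∧ D(r,n)))
All bound variables are already distinct, so no renaming is needed.
Finally move all quantifiers to the prefix:
  ∀k ∃p ∀n ∀r (¬D(k,k) ∨ D(k,p) ∨ ¬D(n,n) ∧ D(r,n))
The prefix is ∀k ∃p ∀n ∀r: 3 universal, 1 existential.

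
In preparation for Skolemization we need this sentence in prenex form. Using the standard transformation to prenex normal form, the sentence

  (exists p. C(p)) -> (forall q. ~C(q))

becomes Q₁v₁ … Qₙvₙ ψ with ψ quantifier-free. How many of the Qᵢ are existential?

Rewrite implications/biconditionals: A → B as ¬A ∨ B.
  ~(exists p. C(p)) | (forall q. ~C(q))
Move each ¬ inward, flipping quantifiers it crosses:
  (forall p. ~C(p)) | (forall q. ~C(q))
Finally move all quantifiers to the prefix:
  forall p. forall q. (~C(p) | ~C(q))
The prefix is forall p forall q: 2 universal, 0 existential.

0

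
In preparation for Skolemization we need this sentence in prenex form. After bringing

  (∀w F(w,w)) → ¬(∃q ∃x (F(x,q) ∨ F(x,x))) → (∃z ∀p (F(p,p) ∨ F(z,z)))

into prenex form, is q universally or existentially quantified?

existential

First replace A → B with ¬A ∨ B.
  ¬(∀w F(w,w)) ∨ ¬¬(∃q ∃x (F(x,q) ∨ F(x,x))) ∨ (∃z ∀p (F(p,p) ∨ F(z,z)))
Drive negations inward (¬∀x A ≡ ∃x ¬A, ¬∃x A ≡ ∀x ¬A, De Morgan for ∧/∨):
  (∃w ¬F(w,w)) ∨ (∃q ∃x (F(x,q) ∨ F(x,x))) ∨ (∃z ∀p (F(p,p) ∨ F(z,z)))
Extract every quantifier outward, since the variables are now distinct and don't occur free across branches:
  ∃w ∃q ∃x ∃z ∀p (¬F(w,w) ∨ F(x,q) ∨ F(x,x) ∨ F(p,p) ∨ F(z,z))
The quantifier ∃q sits under an even number of negations (counting the antecedent side of each →), so it remains existential.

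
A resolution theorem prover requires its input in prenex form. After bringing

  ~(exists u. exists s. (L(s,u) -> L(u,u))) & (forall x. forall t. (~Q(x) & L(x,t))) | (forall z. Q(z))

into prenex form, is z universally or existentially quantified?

Eliminate → and ↔ using ¬ and ∨.
  ~(exists u. exists s. (~L(s,u) | L(u,u))) & (forall x. forall t. (~Q(x) & L(x,t))) | (forall z. Q(z))
Move each ¬ inward, flipping quantifiers it crosses:
  (forall u. forall s. (L(s,u) & ~L(u,u))) & (forall x. forall t. (~Q(x) & L(x,t))) | (forall z. Q(z))
Pull the quantifiers to the front (each side's bound variable is not free in the other side):
  forall u. forall s. forall x. forall t. forall z. (L(s,u) & ~L(u,u) & ~Q(x) & L(x,t) | Q(z))
The quantifier forall z sits under an even number of negations (counting the antecedent side of each →), so it remains universal.

universal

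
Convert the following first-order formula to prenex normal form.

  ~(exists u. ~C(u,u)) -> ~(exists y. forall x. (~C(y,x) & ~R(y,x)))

exists u. forall y. exists x. (~C(u,u) | C(y,x) | R(y,x))

Eliminate → and ↔ using ¬ and ∨.
  ~~(exists u. ~C(u,u)) | ~(exists y. forall x. (~C(y,x) & ~R(y,x)))
Push ¬ through the quantifiers and connectives to reach negation normal form:
  (exists u. ~C(u,u)) | (forall y. exists x. (C(y,x) | R(y,x)))
All bound variables are already distinct, so no renaming is needed.
Extract every quantifier outward, since the variables are now distinct and don't occur free across branches:
  exists u. forall y. exists x. (~C(u,u) | C(y,x) | R(y,x))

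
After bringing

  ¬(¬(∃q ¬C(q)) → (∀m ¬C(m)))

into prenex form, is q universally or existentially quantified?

First replace A → B with ¬A ∨ B.
  ¬(¬¬(∃q ¬C(q)) ∨ (∀m ¬C(m)))
Drive negations inward (¬∀x A ≡ ∃x ¬A, ¬∃x A ≡ ∀x ¬A, De Morgan for ∧/∨):
  (∀q C(q)) ∧ (∃m C(m))
All bound variables are already distinct, so no renaming is needed.
Pull the quantifiers to the front (each side's bound variable is not free in the other side):
  ∀q ∃m (C(q) ∧ C(m))
The quantifier ∃q sits under an odd number of negations (counting the antecedent side of each →), so it flips to ∀q.

universal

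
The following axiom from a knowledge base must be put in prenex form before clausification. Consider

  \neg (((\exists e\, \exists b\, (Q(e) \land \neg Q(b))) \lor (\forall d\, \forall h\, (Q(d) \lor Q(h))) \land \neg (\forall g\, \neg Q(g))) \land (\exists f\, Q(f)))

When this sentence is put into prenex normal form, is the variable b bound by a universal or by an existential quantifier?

Push ¬ through the quantifiers and connectives to reach negation normal form:
  (\forall e\, \forall b\, (\neg Q(e) \lor Q(b))) \land ((\exists d\, \exists h\, (\neg Q(d) \land \neg Q(h))) \lor (\forall g\, \neg Q(g))) \lor (\forall f\, \neg Q(f))
All bound variables are already distinct, so no renaming is needed.
Pull the quantifiers to the front (each side's bound variable is not free in the other side):
  \forall e\, \forall b\, \exists d\, \exists h\, \forall g\, \forall f\, ((\neg Q(e) \lor Q(b)) \land (\neg Q(d) \land \neg Q(h) \lor \neg Q(g)) \lor \neg Q(f))
The quantifier \exists b sits under an odd number of negations, so it flips to \forall b.

universal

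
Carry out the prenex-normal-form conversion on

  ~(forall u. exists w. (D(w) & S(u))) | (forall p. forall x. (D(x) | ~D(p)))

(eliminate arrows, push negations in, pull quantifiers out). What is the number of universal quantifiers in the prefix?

3

Drive negations inward (¬∀x A ≡ ∃x ¬A, ¬∃x A ≡ ∀x ¬A, De Morgan for ∧/∨):
  (exists u. forall w. (~D(w) | ~S(u))) | (forall p. forall x. (D(x) | ~D(p)))
Finally move all quantifiers to the prefix:
  exists u. forall w. forall p. forall x. (~D(w) | ~S(u) | D(x) | ~D(p))
The prefix is exists u forall w forall p forall x: 3 universal, 1 existential.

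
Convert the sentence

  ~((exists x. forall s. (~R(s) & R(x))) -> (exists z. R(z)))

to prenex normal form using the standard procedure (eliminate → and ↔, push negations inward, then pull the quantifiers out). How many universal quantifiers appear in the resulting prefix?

Rewrite implications/biconditionals: A → B as ¬A ∨ B.
  ~(~(exists x. forall s. (~R(s) & R(x))) | (exists z. R(z)))
Push ¬ through the quantifiers and connectives to reach negation normal form:
  (exists x. forall s. (~R(s) & R(x))) & (forall z. ~R(z))
All bound variables are already distinct, so no renaming is needed.
Finally move all quantifiers to the prefix:
  exists x. forall s. forall z. (~R(s) & R(x) & ~R(z))
The prefix is exists x forall s forall z: 2 universal, 1 existential.

2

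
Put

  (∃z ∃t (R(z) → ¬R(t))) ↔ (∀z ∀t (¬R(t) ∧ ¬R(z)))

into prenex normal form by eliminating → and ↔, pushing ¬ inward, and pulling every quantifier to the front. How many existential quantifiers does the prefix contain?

First replace A → B with ¬A ∨ B; A ↔ B as (¬A ∨ B) ∧ (¬B ∨ A).
  (¬(∃z ∃t (¬R(z) ∨ ¬R(t))) ∨ (∀z ∀t (¬R(t) ∧ ¬R(z)))) ∧ (¬(∀z ∀t (¬R(t) ∧ ¬R(z))) ∨ (∃z ∃t (¬R(z) ∨ ¬R(t))))
Move each ¬ inward, flipping quantifiers it crosses:
  ((∀z ∀t (R(z) ∧ R(t))) ∨ (∀z ∀t (¬R(t) ∧ ¬R(z)))) ∧ ((∃z ∃t (R(t) ∨ R(z))) ∨ (∃z ∃t (¬R(z) ∨ ¬R(t))))
Rename bound variables to avoid capture: z↦c, t↦a, z↦y, t↦q, z↦p, t↦v1.
  ((∀z ∀t (R(z) ∧ R(t))) ∨ (∀c ∀a (¬R(a) ∧ ¬R(c)))) ∧ ((∃y ∃q (R(q) ∨ R(y))) ∨ (∃p ∃v1 (¬R(p) ∨ ¬R(v1))))
Extract every quantifier outward, since the variables are now distinct and don't occur free across branches:
  ∀z ∀t ∀c ∀a ∃y ∃q ∃p ∃v1 ((R(z) ∧ R(t) ∨ ¬R(a) ∧ ¬R(c)) ∧ (R(q) ∨ R(y) ∨ ¬R(p) ∨ ¬R(v1)))
The prefix is ∀z ∀t ∀c ∀a ∃y ∃q ∃p ∃v1: 4 universal, 4 existential.

4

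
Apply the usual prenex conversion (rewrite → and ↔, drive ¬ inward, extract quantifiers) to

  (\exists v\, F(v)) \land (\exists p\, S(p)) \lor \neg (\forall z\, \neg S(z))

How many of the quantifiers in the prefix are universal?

0

Push ¬ through the quantifiers and connectives to reach negation normal form:
  (\exists v\, F(v)) \land (\exists p\, S(p)) \lor (\exists z\, S(z))
Pull the quantifiers to the front (each side's bound variable is not free in the other side):
  \exists v\, \exists p\, \exists z\, (F(v) \land S(p) \lor S(z))
The prefix is \exists v \exists p \exists z: 0 universal, 3 existential.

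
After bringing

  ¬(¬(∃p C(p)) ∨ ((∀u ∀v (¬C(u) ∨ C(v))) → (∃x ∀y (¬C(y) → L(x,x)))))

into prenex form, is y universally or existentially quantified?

First replace A → B with ¬A ∨ B.
  ¬(¬(∃p C(p)) ∨ ¬(∀u ∀v (¬C(u) ∨ C(v))) ∨ (∃x ∀y (¬¬C(y) ∨ L(x,x))))
Drive negations inward (¬∀x A ≡ ∃x ¬A, ¬∃x A ≡ ∀x ¬A, De Morgan for ∧/∨):
  (∃p C(p)) ∧ (∀u ∀v (¬C(u) ∨ C(v))) ∧ (∀x ∃y (¬C(y) ∧ ¬L(x,x)))
All bound variables are already distinct, so no renaming is needed.
Pull the quantifiers to the front (each side's bound variable is not free in the other side):
  ∃p ∀u ∀v ∀x ∃y (C(p) ∧ (¬C(u) ∨ C(v)) ∧ ¬C(y) ∧ ¬L(x,x))
The quantifier ∀y sits under an odd number of negations (counting the antecedent side of each →), so it flips to ∃y.

existential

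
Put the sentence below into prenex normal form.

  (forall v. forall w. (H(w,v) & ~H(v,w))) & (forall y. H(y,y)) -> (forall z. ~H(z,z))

Rewrite implications/biconditionals: A → B as ¬A ∨ B.
  ~((forall v. forall w. (H(w,v) & ~H(v,w))) & (forall y. H(y,y))) | (forall z. ~H(z,z))
Drive negations inward (¬∀x A ≡ ∃x ¬A, ¬∃x A ≡ ∀x ¬A, De Morgan for ∧/∨):
  (exists v. exists w. (~H(w,v) | H(v,w))) | (exists y. ~H(y,y)) | (forall z. ~H(z,z))
All bound variables are already distinct, so no renaming is needed.
Pull the quantifiers to the front (each side's bound variable is not free in the other side):
  exists v. exists w. exists y. forall z. (~H(w,v) | H(v,w) | ~H(y,y) | ~H(z,z))

exists v. exists w. exists y. forall z. (~H(w,v) | H(v,w) | ~H(y,y) | ~H(z,z))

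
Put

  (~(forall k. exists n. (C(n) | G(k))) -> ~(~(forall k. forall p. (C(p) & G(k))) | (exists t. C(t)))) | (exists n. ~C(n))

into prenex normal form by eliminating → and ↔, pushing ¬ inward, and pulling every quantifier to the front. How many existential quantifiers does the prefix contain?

Eliminate → and ↔ using ¬ and ∨.
  ~~(forall k. exists n. (C(n) | G(k))) | ~(~(forall k. forall p. (C(p) & G(k))) | (exists t. C(t))) | (exists n. ~C(n))
Move each ¬ inward, flipping quantifiers it crosses:
  (forall k. exists n. (C(n) | G(k))) | (forall k. forall p. (C(p) & G(k))) & (forall t. ~C(t)) | (exists n. ~C(n))
Give each quantifier a distinct variable: k↦b, n↦x.
  (forall k. exists n. (C(n) | G(k))) | (forall b. forall p. (C(p) & G(b))) & (forall t. ~C(t)) | (exists x. ~C(x))
Pull the quantifiers to the front (each side's bound variable is not free in the other side):
  forall k. exists n. forall b. forall p. forall t. exists x. (C(n) | G(k) | C(p) & G(b) & ~C(t) | ~C(x))
The prefix is forall k exists n forall b forall p forall t exists x: 4 universal, 2 existential.

2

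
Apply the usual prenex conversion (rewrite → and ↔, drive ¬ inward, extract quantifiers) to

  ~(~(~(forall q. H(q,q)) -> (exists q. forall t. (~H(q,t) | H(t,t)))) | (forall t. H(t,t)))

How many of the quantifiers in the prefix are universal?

Rewrite implications/biconditionals: A → B as ¬A ∨ B.
  ~(~(~~(forall q. H(q,q)) | (exists q. forall t. (~H(q,t) | H(t,t)))) | (forall t. H(t,t)))
Move each ¬ inward, flipping quantifiers it crosses:
  ((forall q. H(q,q)) | (exists q. forall t. (~H(q,t) | H(t,t)))) & (exists t. ~H(t,t))
Give each quantifier a distinct variable: q↦x1, t↦b.
  ((forall q. H(q,q)) | (exists x1. forall t. (~H(x1,t) | H(t,t)))) & (exists b. ~H(b,b))
Finally move all quantifiers to the prefix:
  forall q. exists x1. forall t. exists b. ((H(q,q) | ~H(x1,t) | H(t,t)) & ~H(b,b))
The prefix is forall q exists x1 forall t exists b: 2 universal, 2 existential.

2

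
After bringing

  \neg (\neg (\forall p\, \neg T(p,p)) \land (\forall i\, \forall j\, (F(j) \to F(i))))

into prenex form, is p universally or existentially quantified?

Eliminate → and ↔ using ¬ and ∨.
  \neg (\neg (\forall p\, \neg T(p,p)) \land (\forall i\, \forall j\, (\neg F(j) \lor F(i))))
Move each ¬ inward, flipping quantifiers it crosses:
  (\forall p\, \neg T(p,p)) \lor (\exists i\, \exists j\, (F(j) \land \neg F(i)))
All bound variables are already distinct, so no renaming is needed.
Extract every quantifier outward, since the variables are now distinct and don't occur free across branches:
  \forall p\, \exists i\, \exists j\, (\neg T(p,p) \lor F(j) \land \neg F(i))
The quantifier \forall p sits under an even number of negations (counting the antecedent side of each →), so it remains universal.

universal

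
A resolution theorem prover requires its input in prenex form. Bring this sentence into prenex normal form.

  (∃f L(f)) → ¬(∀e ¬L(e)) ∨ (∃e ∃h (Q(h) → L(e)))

∀f ∃e ∃x ∃h (¬L(f) ∨ L(e) ∨ ¬Q(h) ∨ L(x))

Rewrite implications/biconditionals: A → B as ¬A ∨ B.
  ¬(∃f L(f)) ∨ ¬(∀e ¬L(e)) ∨ (∃e ∃h (¬Q(h) ∨ L(e)))
Push ¬ through the quantifiers and connectives to reach negation normal form:
  (∀f ¬L(f)) ∨ (∃e L(e)) ∨ (∃e ∃h (¬Q(h) ∨ L(e)))
Standardize variables apart so no two quantifiers bind the same name: e↦x.
  (∀f ¬L(f)) ∨ (∃e L(e)) ∨ (∃x ∃h (¬Q(h) ∨ L(x)))
Extract every quantifier outward, since the variables are now distinct and don't occur free across branches:
  ∀f ∃e ∃x ∃h (¬L(f) ∨ L(e) ∨ ¬Q(h) ∨ L(x))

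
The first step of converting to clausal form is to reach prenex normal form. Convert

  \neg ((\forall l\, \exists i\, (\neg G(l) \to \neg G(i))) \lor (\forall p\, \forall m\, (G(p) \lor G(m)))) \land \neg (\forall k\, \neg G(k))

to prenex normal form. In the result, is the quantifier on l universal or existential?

existential

Eliminate → and ↔ using ¬ and ∨.
  \neg ((\forall l\, \exists i\, (\neg \neg G(l) \lor \neg G(i))) \lor (\forall p\, \forall m\, (G(p) \lor G(m)))) \land \neg (\forall k\, \neg G(k))
Drive negations inward (¬∀x A ≡ ∃x ¬A, ¬∃x A ≡ ∀x ¬A, De Morgan for ∧/∨):
  (\exists l\, \forall i\, (\neg G(l) \land G(i))) \land (\exists p\, \exists m\, (\neg G(p) \land \neg G(m))) \land (\exists k\, G(k))
All bound variables are already distinct, so no renaming is needed.
Extract every quantifier outward, since the variables are now distinct and don't occur free across branches:
  \exists l\, \forall i\, \exists p\, \exists m\, \exists k\, (\neg G(l) \land G(i) \land \neg G(p) \land \neg G(m) \land G(k))
The quantifier \forall l sits under an odd number of negations (counting the antecedent side of each →), so it flips to \exists l.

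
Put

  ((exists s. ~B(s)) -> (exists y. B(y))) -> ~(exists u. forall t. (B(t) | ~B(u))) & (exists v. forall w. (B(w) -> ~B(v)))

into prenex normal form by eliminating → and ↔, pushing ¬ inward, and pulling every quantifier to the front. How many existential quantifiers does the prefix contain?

Eliminate → and ↔ using ¬ and ∨.
  ~(~(exists s. ~B(s)) | (exists y. B(y))) | ~(exists u. forall t. (B(t) | ~B(u))) & (exists v. forall w. (~B(w) | ~B(v)))
Push ¬ through the quantifiers and connectives to reach negation normal form:
  (exists s. ~B(s)) & (forall y. ~B(y)) | (forall u. exists t. (~B(t) & B(u))) & (exists v. forall w. (~B(w) | ~B(v)))
All bound variables are already distinct, so no renaming is needed.
Pull the quantifiers to the front (each side's bound variable is not free in the other side):
  exists s. forall y. forall u. exists t. exists v. forall w. (~B(s) & ~B(y) | ~B(t) & B(u) & (~B(w) | ~B(v)))
The prefix is exists s forall y forall u exists t exists v forall w: 3 universal, 3 existential.

3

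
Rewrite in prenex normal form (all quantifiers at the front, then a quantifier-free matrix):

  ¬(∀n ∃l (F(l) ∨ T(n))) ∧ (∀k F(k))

Move each ¬ inward, flipping quantifiers it crosses:
  (∃n ∀l (¬F(l) ∧ ¬T(n))) ∧ (∀k F(k))
All bound variables are already distinct, so no renaming is needed.
Pull the quantifiers to the front (each side's bound variable is not free in the other side):
  ∃n ∀l ∀k (¬F(l) ∧ ¬T(n) ∧ F(k))

∃n ∀l ∀k (¬F(l) ∧ ¬T(n) ∧ F(k))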